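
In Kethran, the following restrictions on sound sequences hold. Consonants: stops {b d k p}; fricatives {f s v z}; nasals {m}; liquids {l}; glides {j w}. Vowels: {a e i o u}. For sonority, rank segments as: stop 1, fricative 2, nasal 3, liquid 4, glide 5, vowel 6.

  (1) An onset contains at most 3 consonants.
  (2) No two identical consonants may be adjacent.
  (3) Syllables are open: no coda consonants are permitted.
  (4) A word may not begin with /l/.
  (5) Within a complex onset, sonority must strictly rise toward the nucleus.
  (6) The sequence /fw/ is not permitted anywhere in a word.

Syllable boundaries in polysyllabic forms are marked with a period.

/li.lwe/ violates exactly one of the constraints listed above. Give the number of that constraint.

4

/li.lwe/: word begins with /l/.
This is a violation of constraint 4: "A word may not begin with /l/."
The remaining constraints (1, 2, 3, 5, 6) are satisfied.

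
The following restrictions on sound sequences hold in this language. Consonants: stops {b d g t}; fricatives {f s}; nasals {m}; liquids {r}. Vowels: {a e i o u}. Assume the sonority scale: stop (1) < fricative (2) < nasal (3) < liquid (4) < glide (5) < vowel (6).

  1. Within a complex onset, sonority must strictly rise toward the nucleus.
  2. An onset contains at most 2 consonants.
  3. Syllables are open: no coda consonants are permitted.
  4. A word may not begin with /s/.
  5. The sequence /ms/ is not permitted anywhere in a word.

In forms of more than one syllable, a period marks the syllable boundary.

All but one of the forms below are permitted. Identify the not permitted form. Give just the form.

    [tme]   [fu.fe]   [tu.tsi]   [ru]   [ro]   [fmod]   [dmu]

[fmod]

[tme] — σ1 onset /tm/ (1→3 rises), coda /∅/ ok → permitted
[fu.fe] — σ1 onset /f/, coda /∅/ ok; σ2 onset /f/, coda /∅/ ok → permitted
[tu.tsi] — σ1 onset /t/, coda /∅/ ok; σ2 onset /ts/ (1→2 rises), coda /∅/ ok → permitted
[ru] — σ1 onset /r/, coda /∅/ ok → permitted
[ro] — σ1 onset /r/, coda /∅/ ok → permitted
[fmod] — violates constraint 3: syllable 1 coda /d/ has 1 consonant (> 0) → not permitted
[dmu] — σ1 onset /dm/ (1→3 rises), coda /∅/ ok → permitted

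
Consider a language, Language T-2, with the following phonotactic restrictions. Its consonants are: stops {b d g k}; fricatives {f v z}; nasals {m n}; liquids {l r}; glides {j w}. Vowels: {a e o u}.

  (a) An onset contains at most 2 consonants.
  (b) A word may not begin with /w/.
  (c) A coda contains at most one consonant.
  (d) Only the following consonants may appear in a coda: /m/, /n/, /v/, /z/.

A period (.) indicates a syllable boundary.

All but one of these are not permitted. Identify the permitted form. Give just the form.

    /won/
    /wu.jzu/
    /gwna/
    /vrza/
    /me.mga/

/me.mga/

/won/ — violates constraint (b): word begins with /w/ → not permitted
/wu.jzu/ — violates constraint (b): word begins with /w/ → not permitted
/gwna/ — violates constraint (a): syllable 1 onset /gwn/ has 3 consonants (> 2) → not permitted
/vrza/ — violates constraint (a): syllable 1 onset /vrz/ has 3 consonants (> 2) → not permitted
/me.mga/ — σ1 onset /m/, coda /∅/ ok; σ2 onset /mg/ (2C), coda /∅/ ok → permitted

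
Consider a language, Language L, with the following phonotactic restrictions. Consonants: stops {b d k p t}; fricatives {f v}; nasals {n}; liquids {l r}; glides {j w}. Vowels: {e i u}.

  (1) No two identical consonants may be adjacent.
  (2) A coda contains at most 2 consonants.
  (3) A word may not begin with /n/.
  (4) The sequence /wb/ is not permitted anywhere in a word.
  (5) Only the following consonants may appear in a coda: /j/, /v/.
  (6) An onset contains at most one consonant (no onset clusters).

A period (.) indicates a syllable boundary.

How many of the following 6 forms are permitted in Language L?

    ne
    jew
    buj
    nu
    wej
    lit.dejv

ne — violates constraint 3: word begins with /n/ → not permitted
jew — violates constraint 5: syllable 1 coda contains /w/, which is not a licensed coda consonant → not permitted
buj — σ1 onset /b/, coda /j/ ok → permitted
nu — violates constraint 3: word begins with /n/ → not permitted
wej — σ1 onset /w/, coda /j/ ok → permitted
lit.dejv — violates constraint 5: syllable 1 coda contains /t/, which is not a licensed coda consonant → not permitted
Permitted: buj, wej → 2.

2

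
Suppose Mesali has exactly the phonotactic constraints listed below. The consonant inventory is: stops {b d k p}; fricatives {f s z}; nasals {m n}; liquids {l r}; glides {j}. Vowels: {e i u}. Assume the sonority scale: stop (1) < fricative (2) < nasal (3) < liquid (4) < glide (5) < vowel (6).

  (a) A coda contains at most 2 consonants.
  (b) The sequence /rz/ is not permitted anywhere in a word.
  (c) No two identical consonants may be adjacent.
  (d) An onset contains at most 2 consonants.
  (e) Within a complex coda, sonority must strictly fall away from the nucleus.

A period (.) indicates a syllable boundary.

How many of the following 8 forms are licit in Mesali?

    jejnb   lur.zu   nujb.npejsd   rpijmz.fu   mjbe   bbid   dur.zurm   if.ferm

0

jejnb — violates constraint (a): syllable 1 coda /jnb/ has 3 consonants (> 2) → illicit
lur.zu — violates constraint (b): contains banned sequence /rz/ → illicit
nujb.npejsd — violates constraint (a): syllable 2 coda /jsd/ has 3 consonants (> 2) → illicit
rpijmz.fu — violates constraint (a): syllable 1 coda /jmz/ has 3 consonants (> 2) → illicit
mjbe — violates constraint (d): syllable 1 onset /mjb/ has 3 consonants (> 2) → illicit
bbid — violates constraint (c): adjacent identical consonants /bb/ → illicit
dur.zurm — violates constraint (b): contains banned sequence /rz/ → illicit
if.ferm — violates constraint (c): adjacent identical consonants /ff/ → illicit
No form is licit → 0.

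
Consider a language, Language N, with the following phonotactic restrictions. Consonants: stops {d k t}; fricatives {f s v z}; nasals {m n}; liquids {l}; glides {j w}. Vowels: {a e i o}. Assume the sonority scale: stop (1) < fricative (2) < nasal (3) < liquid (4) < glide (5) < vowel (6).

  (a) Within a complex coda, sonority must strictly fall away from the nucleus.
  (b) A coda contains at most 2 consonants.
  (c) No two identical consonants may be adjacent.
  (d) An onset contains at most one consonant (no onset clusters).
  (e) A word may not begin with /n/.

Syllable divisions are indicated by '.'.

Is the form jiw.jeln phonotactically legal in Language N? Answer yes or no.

jiw.jeln — σ1 onset /j/, coda /w/ ok; σ2 onset /j/, coda /ln/ (4→3 falls) ok → phonotactically legal

yes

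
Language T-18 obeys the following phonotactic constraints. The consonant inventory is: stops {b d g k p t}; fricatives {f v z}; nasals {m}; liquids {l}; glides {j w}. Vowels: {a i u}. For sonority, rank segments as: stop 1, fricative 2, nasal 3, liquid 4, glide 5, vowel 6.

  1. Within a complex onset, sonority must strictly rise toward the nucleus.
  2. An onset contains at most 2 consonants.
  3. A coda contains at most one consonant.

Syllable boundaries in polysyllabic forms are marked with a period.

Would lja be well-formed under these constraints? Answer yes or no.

lja — σ1 onset /lj/ (4→5 rises), coda /∅/ ok → well-formed

yes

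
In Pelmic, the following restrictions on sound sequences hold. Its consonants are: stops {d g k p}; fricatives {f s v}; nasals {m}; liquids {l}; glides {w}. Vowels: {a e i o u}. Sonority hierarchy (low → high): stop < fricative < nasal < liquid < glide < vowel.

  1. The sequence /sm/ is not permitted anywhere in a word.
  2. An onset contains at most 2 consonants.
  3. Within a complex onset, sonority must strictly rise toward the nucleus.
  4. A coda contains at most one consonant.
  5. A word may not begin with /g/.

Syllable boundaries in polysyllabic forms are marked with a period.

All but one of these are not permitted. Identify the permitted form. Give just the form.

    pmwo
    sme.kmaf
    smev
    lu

lu

pmwo — violates constraint 2: syllable 1 onset /pmw/ has 3 consonants (> 2) → not permitted
sme.kmaf — violates constraint 1: contains banned sequence /sm/ → not permitted
smev — violates constraint 1: contains banned sequence /sm/ → not permitted
lu — σ1 onset /l/, coda /∅/ ok → permitted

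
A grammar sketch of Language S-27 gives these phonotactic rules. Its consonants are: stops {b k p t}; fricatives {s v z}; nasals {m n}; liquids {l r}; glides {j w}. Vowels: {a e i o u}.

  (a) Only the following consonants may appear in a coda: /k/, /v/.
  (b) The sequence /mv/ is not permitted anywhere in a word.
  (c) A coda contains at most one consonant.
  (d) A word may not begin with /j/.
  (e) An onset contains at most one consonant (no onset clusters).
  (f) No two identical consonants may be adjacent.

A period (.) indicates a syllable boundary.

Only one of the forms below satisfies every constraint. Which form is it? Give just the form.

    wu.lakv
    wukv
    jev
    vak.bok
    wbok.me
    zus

vak.bok

wu.lakv — violates constraint (c): syllable 2 coda /kv/ has 2 consonants (> 1) → ill-formed
wukv — violates constraint (c): syllable 1 coda /kv/ has 2 consonants (> 1) → ill-formed
jev — violates constraint (d): word begins with /j/ → ill-formed
vak.bok — σ1 onset /v/, coda /k/ ok; σ2 onset /b/, coda /k/ ok → well-formed
wbok.me — violates constraint (e): syllable 1 onset /wb/ has 2 consonants (> 1) → ill-formed
zus — violates constraint (a): syllable 1 coda contains /s/, which is not a licensed coda consonant → ill-formed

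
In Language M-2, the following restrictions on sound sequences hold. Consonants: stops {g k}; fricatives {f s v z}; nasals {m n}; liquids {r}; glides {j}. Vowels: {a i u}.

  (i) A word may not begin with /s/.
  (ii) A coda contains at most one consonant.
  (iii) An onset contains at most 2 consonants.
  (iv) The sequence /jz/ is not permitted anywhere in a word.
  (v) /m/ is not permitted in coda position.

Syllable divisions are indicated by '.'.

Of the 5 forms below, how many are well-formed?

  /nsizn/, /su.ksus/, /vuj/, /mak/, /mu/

/nsizn/ — violates constraint (ii): syllable 1 coda /zn/ has 2 consonants (> 1) → ill-formed
/su.ksus/ — violates constraint (i): word begins with /s/ → ill-formed
/vuj/ — σ1 onset /v/, coda /j/ ok → well-formed
/mak/ — σ1 onset /m/, coda /k/ ok → well-formed
/mu/ — σ1 onset /m/, coda /∅/ ok → well-formed
Well-formed: /vuj/, /mak/, /mu/ → 3.

3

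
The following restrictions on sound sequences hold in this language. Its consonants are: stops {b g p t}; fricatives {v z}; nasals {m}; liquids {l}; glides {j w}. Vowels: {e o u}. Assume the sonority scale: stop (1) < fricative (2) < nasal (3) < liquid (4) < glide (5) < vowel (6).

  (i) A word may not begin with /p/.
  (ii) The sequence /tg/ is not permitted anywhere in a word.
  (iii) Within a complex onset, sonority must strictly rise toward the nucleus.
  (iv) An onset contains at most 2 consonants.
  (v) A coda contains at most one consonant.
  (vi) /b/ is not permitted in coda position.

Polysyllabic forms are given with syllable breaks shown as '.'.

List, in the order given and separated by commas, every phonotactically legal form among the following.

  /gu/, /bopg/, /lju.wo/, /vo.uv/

/gu/ — σ1 onset /g/, coda /∅/ ok → phonotactically legal
/bopg/ — violates constraint (v): syllable 1 coda /pg/ has 2 consonants (> 1) → phonotactically illegal
/lju.wo/ — σ1 onset /lj/ (4→5 rises), coda /∅/ ok; σ2 onset /w/, coda /∅/ ok → phonotactically legal
/vo.uv/ — σ1 onset /v/, coda /∅/ ok; σ2 onset /∅/, coda /v/ ok → phonotactically legal

/gu/, /lju.wo/, /vo.uv/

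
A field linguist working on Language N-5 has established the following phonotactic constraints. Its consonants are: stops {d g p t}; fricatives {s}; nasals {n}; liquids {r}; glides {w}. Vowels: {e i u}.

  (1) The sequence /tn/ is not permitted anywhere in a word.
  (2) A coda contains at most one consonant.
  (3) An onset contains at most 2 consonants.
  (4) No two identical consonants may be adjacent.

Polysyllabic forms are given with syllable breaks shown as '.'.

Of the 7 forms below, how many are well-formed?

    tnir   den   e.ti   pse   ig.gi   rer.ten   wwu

tnir — violates constraint 1: contains banned sequence /tn/ → ill-formed
den — σ1 onset /d/, coda /n/ ok → well-formed
e.ti — σ1 onset /∅/, coda /∅/ ok; σ2 onset /t/, coda /∅/ ok → well-formed
pse — σ1 onset /ps/ (2C), coda /∅/ ok → well-formed
ig.gi — violates constraint 4: adjacent identical consonants /gg/ → ill-formed
rer.ten — σ1 onset /r/, coda /r/ ok; σ2 onset /t/, coda /n/ ok → well-formed
wwu — violates constraint 4: adjacent identical consonants /ww/ → ill-formed
Well-formed: den, e.ti, pse, rer.ten → 4.

4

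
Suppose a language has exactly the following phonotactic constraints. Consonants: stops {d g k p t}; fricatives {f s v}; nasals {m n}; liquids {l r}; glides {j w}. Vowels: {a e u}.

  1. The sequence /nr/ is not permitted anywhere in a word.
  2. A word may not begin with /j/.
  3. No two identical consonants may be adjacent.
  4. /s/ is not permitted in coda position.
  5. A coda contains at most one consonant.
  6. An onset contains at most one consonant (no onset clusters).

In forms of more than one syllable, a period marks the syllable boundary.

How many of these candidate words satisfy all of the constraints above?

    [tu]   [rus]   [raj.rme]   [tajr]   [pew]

2

[tu] — σ1 onset /t/, coda /∅/ ok → well-formed
[rus] — violates constraint 4: syllable 1 coda contains /s/ → ill-formed
[raj.rme] — violates constraint 6: syllable 2 onset /rm/ has 2 consonants (> 1) → ill-formed
[tajr] — violates constraint 5: syllable 1 coda /jr/ has 2 consonants (> 1) → ill-formed
[pew] — σ1 onset /p/, coda /w/ ok → well-formed
Well-formed: [tu], [pew] → 2.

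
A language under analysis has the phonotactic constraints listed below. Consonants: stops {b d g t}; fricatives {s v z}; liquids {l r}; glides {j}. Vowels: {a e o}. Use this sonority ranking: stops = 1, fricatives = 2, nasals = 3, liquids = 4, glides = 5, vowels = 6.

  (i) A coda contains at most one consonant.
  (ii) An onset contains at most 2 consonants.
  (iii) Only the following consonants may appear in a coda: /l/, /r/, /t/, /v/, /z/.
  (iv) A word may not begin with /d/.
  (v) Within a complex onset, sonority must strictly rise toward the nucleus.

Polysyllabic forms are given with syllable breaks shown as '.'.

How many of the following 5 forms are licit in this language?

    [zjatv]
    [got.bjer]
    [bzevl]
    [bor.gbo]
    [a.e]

2

[zjatv] — violates constraint (i): syllable 1 coda /tv/ has 2 consonants (> 1) → illicit
[got.bjer] — σ1 onset /g/, coda /t/ ok; σ2 onset /bj/ (1→5 rises), coda /r/ ok → licit
[bzevl] — violates constraint (i): syllable 1 coda /vl/ has 2 consonants (> 1) → illicit
[bor.gbo] — violates constraint (v): syllable 2 onset /gb/: /g/ (stop, 1) → /b/ (stop, 1) does not rise → illicit
[a.e] — σ1 onset /∅/, coda /∅/ ok; σ2 onset /∅/, coda /∅/ ok → licit
Licit: [got.bjer], [a.e] → 2.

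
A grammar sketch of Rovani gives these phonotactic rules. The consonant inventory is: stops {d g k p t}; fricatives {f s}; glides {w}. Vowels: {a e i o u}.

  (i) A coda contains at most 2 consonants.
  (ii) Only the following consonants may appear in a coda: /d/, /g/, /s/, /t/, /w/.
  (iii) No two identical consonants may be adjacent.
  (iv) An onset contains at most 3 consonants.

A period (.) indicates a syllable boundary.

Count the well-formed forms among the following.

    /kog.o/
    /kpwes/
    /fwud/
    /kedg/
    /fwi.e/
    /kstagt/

/kog.o/ — σ1 onset /k/, coda /g/ ok; σ2 onset /∅/, coda /∅/ ok → well-formed
/kpwes/ — σ1 onset /kpw/ (3C), coda /s/ ok → well-formed
/fwud/ — σ1 onset /fw/ (2C), coda /d/ ok → well-formed
/kedg/ — σ1 onset /k/, coda /dg/ (2C) ok → well-formed
/fwi.e/ — σ1 onset /fw/ (2C), coda /∅/ ok; σ2 onset /∅/, coda /∅/ ok → well-formed
/kstagt/ — σ1 onset /kst/ (3C), coda /gt/ (2C) ok → well-formed
Well-formed: /kog.o/, /kpwes/, /fwud/, /kedg/, /fwi.e/, /kstagt/ → 6.

6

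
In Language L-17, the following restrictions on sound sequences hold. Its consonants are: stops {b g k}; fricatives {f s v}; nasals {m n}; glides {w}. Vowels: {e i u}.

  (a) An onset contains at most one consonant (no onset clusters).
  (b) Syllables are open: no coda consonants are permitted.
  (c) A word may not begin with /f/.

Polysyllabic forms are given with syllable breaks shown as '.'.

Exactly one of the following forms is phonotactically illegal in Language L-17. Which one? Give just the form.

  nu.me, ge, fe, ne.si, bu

fe

nu.me — σ1 onset /n/, coda /∅/ ok; σ2 onset /m/, coda /∅/ ok → phonotactically legal
ge — σ1 onset /g/, coda /∅/ ok → phonotactically legal
fe — violates constraint (c): word begins with /f/ → phonotactically illegal
ne.si — σ1 onset /n/, coda /∅/ ok; σ2 onset /s/, coda /∅/ ok → phonotactically legal
bu — σ1 onset /b/, coda /∅/ ok → phonotactically legal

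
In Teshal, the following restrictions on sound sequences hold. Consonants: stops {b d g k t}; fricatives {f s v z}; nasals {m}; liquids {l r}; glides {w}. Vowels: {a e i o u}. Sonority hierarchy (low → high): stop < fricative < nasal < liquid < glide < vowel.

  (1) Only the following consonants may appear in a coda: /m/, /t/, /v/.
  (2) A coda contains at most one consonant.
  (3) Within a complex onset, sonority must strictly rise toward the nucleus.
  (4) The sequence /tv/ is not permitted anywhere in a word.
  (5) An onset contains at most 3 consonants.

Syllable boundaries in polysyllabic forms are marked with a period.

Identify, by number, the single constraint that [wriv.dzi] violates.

[wriv.dzi]: syllable 1 onset /wr/: /w/ (glide, 5) → /r/ (liquid, 4) does not rise.
This is a violation of constraint 3: "Within a complex onset, sonority must strictly rise toward the nucleus."
The remaining constraints (1, 2, 4, 5) are satisfied.

3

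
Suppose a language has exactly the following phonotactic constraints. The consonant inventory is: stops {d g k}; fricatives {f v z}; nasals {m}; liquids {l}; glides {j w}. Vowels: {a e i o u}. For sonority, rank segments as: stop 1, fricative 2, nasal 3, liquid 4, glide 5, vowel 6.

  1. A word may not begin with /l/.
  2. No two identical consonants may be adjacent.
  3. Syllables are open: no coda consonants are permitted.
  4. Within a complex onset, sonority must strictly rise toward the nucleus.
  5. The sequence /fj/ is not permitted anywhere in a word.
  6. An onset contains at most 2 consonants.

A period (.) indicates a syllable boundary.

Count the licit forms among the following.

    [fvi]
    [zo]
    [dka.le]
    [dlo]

[fvi] — violates constraint 4: syllable 1 onset /fv/: /f/ (fricative, 2) → /v/ (fricative, 2) does not rise → illicit
[zo] — σ1 onset /z/, coda /∅/ ok → licit
[dka.le] — violates constraint 4: syllable 1 onset /dk/: /d/ (stop, 1) → /k/ (stop, 1) does not rise → illicit
[dlo] — σ1 onset /dl/ (1→4 rises), coda /∅/ ok → licit
Licit: [zo], [dlo] → 2.

2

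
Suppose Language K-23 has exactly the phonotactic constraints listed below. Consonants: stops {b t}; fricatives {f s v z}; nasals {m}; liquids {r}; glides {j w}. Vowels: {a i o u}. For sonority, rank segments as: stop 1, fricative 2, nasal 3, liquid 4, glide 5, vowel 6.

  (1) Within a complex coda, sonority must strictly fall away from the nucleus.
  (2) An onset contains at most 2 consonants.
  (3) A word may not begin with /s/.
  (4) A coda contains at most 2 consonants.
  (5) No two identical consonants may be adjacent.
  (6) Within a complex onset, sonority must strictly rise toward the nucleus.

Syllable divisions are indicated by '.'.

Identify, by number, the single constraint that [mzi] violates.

[mzi]: syllable 1 onset /mz/: /m/ (nasal, 3) → /z/ (fricative, 2) does not rise.
This is a violation of constraint 6: "Within a complex onset, sonority must strictly rise toward the nucleus."
The remaining constraints (1, 2, 3, 4, 5) are satisfied.

6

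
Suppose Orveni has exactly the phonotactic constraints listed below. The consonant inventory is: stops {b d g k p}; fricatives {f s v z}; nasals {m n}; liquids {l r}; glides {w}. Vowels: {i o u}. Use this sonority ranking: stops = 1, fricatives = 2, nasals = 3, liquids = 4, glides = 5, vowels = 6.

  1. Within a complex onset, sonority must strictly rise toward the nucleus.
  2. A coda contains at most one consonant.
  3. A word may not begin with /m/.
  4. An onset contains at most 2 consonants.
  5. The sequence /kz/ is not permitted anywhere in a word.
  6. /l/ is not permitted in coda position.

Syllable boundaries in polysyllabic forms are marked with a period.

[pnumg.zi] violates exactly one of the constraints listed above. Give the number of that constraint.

2

[pnumg.zi]: syllable 1 coda /mg/ has 2 consonants (> 1).
This is a violation of constraint 2: "A coda contains at most one consonant."
The remaining constraints (1, 3, 4, 5, 6) are satisfied.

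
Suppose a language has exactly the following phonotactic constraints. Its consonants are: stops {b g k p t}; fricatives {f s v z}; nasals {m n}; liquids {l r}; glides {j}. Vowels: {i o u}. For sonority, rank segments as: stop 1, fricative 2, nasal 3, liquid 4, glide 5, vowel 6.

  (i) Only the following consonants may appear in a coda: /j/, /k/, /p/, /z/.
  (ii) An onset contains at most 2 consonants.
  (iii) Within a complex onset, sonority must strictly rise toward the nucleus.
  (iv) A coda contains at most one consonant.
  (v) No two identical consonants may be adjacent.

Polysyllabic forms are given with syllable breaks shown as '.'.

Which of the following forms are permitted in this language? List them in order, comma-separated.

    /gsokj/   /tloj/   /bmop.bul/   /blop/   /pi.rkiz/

/tloj/, /blop/

/gsokj/ — violates constraint (iv): syllable 1 coda /kj/ has 2 consonants (> 1) → not permitted
/tloj/ — σ1 onset /tl/ (1→4 rises), coda /j/ ok → permitted
/bmop.bul/ — violates constraint (i): syllable 2 coda contains /l/, which is not a licensed coda consonant → not permitted
/blop/ — σ1 onset /bl/ (1→4 rises), coda /p/ ok → permitted
/pi.rkiz/ — violates constraint (iii): syllable 2 onset /rk/: /r/ (liquid, 4) → /k/ (stop, 1) does not rise → not permitted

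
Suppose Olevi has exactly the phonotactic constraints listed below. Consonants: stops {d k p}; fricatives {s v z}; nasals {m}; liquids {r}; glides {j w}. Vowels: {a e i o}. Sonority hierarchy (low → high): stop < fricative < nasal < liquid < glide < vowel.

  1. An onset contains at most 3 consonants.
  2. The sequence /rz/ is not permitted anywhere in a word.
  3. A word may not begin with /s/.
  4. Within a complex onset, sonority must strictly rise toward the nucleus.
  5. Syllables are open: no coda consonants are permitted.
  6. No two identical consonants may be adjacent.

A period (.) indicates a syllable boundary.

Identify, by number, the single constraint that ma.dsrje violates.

1

ma.dsrje: syllable 2 onset /dsrj/ has 4 consonants (> 3).
This is a violation of constraint 1: "An onset contains at most 3 consonants."
The remaining constraints (2, 3, 4, 5, 6) are satisfied.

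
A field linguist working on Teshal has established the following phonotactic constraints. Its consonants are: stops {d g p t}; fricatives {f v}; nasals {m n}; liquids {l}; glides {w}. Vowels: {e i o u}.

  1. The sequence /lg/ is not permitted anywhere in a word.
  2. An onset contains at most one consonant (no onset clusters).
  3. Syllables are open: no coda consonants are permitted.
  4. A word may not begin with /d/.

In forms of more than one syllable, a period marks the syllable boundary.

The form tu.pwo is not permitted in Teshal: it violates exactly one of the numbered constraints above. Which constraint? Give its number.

2

tu.pwo: syllable 2 onset /pw/ has 2 consonants (> 1).
This is a violation of constraint 2: "An onset contains at most one consonant (no onset clusters)."
The remaining constraints (1, 3, 4) are satisfied.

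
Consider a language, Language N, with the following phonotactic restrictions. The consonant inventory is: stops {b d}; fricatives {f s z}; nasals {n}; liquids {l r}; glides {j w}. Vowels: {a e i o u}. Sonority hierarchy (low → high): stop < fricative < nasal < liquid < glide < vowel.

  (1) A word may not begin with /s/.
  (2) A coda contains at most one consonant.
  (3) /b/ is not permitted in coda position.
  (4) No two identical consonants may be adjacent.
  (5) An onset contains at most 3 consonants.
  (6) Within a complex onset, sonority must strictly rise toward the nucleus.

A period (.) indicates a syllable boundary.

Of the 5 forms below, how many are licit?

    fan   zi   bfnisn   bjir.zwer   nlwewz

3

fan — σ1 onset /f/, coda /n/ ok → licit
zi — σ1 onset /z/, coda /∅/ ok → licit
bfnisn — violates constraint 2: syllable 1 coda /sn/ has 2 consonants (> 1) → illicit
bjir.zwer — σ1 onset /bj/ (1→5 rises), coda /r/ ok; σ2 onset /zw/ (2→5 rises), coda /r/ ok → licit
nlwewz — violates constraint 2: syllable 1 coda /wz/ has 2 consonants (> 1) → illicit
Licit: fan, zi, bjir.zwer → 3.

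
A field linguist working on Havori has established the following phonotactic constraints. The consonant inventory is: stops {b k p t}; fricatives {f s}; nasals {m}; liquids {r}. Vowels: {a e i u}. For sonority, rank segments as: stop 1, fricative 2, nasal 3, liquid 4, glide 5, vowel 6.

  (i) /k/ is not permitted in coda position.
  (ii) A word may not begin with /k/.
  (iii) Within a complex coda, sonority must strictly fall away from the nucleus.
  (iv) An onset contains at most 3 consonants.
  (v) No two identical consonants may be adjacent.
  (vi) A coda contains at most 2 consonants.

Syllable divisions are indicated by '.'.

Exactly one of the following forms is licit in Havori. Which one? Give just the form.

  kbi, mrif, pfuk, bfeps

mrif

kbi — violates constraint (ii): word begins with /k/ → illicit
mrif — σ1 onset /mr/ (2C), coda /f/ ok → licit
pfuk — violates constraint (i): syllable 1 coda contains /k/ → illicit
bfeps — violates constraint (iii): syllable 1 coda /ps/: /p/ (stop, 1) → /s/ (fricative, 2) does not fall → illicit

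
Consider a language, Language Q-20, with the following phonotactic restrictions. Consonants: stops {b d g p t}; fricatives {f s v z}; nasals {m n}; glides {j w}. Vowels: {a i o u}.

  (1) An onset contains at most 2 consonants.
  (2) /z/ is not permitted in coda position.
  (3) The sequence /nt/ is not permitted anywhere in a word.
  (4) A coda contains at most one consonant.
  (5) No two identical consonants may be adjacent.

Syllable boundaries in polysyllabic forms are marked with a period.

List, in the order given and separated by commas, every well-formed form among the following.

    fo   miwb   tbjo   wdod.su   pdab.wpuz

fo — σ1 onset /f/, coda /∅/ ok → well-formed
miwb — violates constraint 4: syllable 1 coda /wb/ has 2 consonants (> 1) → ill-formed
tbjo — violates constraint 1: syllable 1 onset /tbj/ has 3 consonants (> 2) → ill-formed
wdod.su — σ1 onset /wd/ (2C), coda /d/ ok; σ2 onset /s/, coda /∅/ ok → well-formed
pdab.wpuz — violates constraint 2: syllable 2 coda contains /z/ → ill-formed

fo, wdod.su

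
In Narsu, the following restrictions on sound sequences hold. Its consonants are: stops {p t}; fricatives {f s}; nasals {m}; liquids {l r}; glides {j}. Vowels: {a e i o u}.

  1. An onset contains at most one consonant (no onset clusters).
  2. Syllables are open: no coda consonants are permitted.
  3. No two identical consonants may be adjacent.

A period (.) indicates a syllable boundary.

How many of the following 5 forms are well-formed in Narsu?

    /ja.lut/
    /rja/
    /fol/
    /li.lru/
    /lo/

/ja.lut/ — violates constraint 2: syllable 2 coda /t/ has 1 consonant (> 0) → ill-formed
/rja/ — violates constraint 1: syllable 1 onset /rj/ has 2 consonants (> 1) → ill-formed
/fol/ — violates constraint 2: syllable 1 coda /l/ has 1 consonant (> 0) → ill-formed
/li.lru/ — violates constraint 1: syllable 2 onset /lr/ has 2 consonants (> 1) → ill-formed
/lo/ — σ1 onset /l/, coda /∅/ ok → well-formed
Well-formed: /lo/ → 1.

1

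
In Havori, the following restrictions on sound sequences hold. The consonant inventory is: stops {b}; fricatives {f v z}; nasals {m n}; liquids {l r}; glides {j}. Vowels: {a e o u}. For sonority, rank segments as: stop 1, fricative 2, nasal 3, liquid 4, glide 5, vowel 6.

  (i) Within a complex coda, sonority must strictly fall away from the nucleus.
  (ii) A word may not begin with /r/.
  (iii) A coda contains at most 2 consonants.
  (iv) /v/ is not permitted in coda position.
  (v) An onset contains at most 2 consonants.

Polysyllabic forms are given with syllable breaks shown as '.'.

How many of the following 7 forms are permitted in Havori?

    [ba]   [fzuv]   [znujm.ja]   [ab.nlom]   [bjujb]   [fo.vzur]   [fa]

[ba] — σ1 onset /b/, coda /∅/ ok → permitted
[fzuv] — violates constraint (iv): syllable 1 coda contains /v/ → not permitted
[znujm.ja] — σ1 onset /zn/ (2C), coda /jm/ (5→3 falls) ok; σ2 onset /j/, coda /∅/ ok → permitted
[ab.nlom] — σ1 onset /∅/, coda /b/ ok; σ2 onset /nl/ (2C), coda /m/ ok → permitted
[bjujb] — σ1 onset /bj/ (2C), coda /jb/ (5→1 falls) ok → permitted
[fo.vzur] — σ1 onset /f/, coda /∅/ ok; σ2 onset /vz/ (2C), coda /r/ ok → permitted
[fa] — σ1 onset /f/, coda /∅/ ok → permitted
Permitted: [ba], [znujm.ja], [ab.nlom], [bjujb], [fo.vzur], [fa] → 6.

6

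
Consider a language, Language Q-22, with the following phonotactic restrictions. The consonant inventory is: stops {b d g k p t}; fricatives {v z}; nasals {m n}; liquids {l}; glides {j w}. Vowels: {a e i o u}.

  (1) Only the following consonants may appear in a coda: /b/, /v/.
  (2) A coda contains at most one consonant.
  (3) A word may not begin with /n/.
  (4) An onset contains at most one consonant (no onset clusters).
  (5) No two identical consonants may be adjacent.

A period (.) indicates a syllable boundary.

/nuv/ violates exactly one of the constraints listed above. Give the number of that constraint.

3

/nuv/: word begins with /n/.
This is a violation of constraint 3: "A word may not begin with /n/."
The remaining constraints (1, 2, 4, 5) are satisfied.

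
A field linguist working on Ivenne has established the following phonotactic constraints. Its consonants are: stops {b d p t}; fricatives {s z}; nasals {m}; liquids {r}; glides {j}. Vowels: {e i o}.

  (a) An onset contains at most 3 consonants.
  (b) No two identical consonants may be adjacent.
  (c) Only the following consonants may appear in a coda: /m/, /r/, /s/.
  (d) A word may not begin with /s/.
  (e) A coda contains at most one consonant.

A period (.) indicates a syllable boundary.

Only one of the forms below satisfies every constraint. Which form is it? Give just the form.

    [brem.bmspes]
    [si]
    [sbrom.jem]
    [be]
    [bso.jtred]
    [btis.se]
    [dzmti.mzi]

[brem.bmspes] — violates constraint (a): syllable 2 onset /bmsp/ has 4 consonants (> 3) → not permitted
[si] — violates constraint (d): word begins with /s/ → not permitted
[sbrom.jem] — violates constraint (d): word begins with /s/ → not permitted
[be] — σ1 onset /b/, coda /∅/ ok → permitted
[bso.jtred] — violates constraint (c): syllable 2 coda contains /d/, which is not a licensed coda consonant → not permitted
[btis.se] — violates constraint (b): adjacent identical consonants /ss/ → not permitted
[dzmti.mzi] — violates constraint (a): syllable 1 onset /dzmt/ has 4 consonants (> 3) → not permitted

[be]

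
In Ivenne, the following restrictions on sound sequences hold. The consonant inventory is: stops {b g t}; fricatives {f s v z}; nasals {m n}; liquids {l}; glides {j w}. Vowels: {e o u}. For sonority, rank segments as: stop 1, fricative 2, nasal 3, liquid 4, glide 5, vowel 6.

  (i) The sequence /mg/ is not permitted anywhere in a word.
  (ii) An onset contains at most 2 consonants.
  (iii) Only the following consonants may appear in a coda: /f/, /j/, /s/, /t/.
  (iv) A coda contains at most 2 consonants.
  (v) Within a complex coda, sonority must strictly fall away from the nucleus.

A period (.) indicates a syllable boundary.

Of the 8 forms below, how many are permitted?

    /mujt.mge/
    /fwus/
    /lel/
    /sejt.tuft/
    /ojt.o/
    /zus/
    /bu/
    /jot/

6

/mujt.mge/ — violates constraint (i): contains banned sequence /mg/ → not permitted
/fwus/ — σ1 onset /fw/ (2C), coda /s/ ok → permitted
/lel/ — violates constraint (iii): syllable 1 coda contains /l/, which is not a licensed coda consonant → not permitted
/sejt.tuft/ — σ1 onset /s/, coda /jt/ (5→1 falls) ok; σ2 onset /t/, coda /ft/ (2→1 falls) ok → permitted
/ojt.o/ — σ1 onset /∅/, coda /jt/ (5→1 falls) ok; σ2 onset /∅/, coda /∅/ ok → permitted
/zus/ — σ1 onset /z/, coda /s/ ok → permitted
/bu/ — σ1 onset /b/, coda /∅/ ok → permitted
/jot/ — σ1 onset /j/, coda /t/ ok → permitted
Permitted: /fwus/, /sejt.tuft/, /ojt.o/, /zus/, /bu/, /jot/ → 6.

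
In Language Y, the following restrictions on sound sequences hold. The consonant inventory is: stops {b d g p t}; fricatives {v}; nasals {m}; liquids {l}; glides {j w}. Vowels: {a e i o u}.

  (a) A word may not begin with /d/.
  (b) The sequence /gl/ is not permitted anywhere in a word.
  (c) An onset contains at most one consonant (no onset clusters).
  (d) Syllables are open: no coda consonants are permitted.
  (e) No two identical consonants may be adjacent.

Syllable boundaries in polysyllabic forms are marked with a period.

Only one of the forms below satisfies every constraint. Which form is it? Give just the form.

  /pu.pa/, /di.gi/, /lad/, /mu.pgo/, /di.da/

/pu.pa/ — σ1 onset /p/, coda /∅/ ok; σ2 onset /p/, coda /∅/ ok → permitted
/di.gi/ — violates constraint (a): word begins with /d/ → not permitted
/lad/ — violates constraint (d): syllable 1 coda /d/ has 1 consonant (> 0) → not permitted
/mu.pgo/ — violates constraint (c): syllable 2 onset /pg/ has 2 consonants (> 1) → not permitted
/di.da/ — violates constraint (a): word begins with /d/ → not permitted

/pu.pa/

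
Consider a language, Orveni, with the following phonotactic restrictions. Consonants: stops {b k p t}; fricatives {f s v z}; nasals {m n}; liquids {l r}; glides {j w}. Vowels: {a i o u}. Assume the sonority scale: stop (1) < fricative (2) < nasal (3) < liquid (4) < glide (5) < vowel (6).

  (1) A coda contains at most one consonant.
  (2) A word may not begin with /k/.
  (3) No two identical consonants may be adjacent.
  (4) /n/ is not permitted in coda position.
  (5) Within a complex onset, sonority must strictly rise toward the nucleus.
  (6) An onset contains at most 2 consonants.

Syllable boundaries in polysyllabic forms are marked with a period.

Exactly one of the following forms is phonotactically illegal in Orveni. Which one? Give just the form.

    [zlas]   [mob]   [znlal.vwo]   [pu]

[znlal.vwo]

[zlas] — σ1 onset /zl/ (2→4 rises), coda /s/ ok → phonotactically legal
[mob] — σ1 onset /m/, coda /b/ ok → phonotactically legal
[znlal.vwo] — violates constraint 6: syllable 1 onset /znl/ has 3 consonants (> 2) → phonotactically illegal
[pu] — σ1 onset /p/, coda /∅/ ok → phonotactically legal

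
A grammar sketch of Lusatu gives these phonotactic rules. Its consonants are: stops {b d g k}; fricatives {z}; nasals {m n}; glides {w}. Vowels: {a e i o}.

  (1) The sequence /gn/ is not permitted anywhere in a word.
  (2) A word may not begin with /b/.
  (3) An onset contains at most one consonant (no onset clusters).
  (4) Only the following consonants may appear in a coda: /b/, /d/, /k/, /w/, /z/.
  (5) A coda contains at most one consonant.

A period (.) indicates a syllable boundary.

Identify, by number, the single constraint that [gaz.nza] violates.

3

[gaz.nza]: syllable 2 onset /nz/ has 2 consonants (> 1).
This is a violation of constraint 3: "An onset contains at most one consonant (no onset clusters)."
The remaining constraints (1, 2, 4, 5) are satisfied.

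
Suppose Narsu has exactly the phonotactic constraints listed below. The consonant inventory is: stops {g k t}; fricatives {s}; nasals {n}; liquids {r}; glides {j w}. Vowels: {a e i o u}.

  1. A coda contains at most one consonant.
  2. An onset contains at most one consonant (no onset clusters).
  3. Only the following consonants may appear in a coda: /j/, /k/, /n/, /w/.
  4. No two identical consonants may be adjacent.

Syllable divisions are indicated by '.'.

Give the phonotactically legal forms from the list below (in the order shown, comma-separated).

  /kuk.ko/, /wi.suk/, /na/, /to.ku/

/wi.suk/, /na/, /to.ku/

/kuk.ko/ — violates constraint 4: adjacent identical consonants /kk/ → phonotactically illegal
/wi.suk/ — σ1 onset /w/, coda /∅/ ok; σ2 onset /s/, coda /k/ ok → phonotactically legal
/na/ — σ1 onset /n/, coda /∅/ ok → phonotactically legal
/to.ku/ — σ1 onset /t/, coda /∅/ ok; σ2 onset /k/, coda /∅/ ok → phonotactically legal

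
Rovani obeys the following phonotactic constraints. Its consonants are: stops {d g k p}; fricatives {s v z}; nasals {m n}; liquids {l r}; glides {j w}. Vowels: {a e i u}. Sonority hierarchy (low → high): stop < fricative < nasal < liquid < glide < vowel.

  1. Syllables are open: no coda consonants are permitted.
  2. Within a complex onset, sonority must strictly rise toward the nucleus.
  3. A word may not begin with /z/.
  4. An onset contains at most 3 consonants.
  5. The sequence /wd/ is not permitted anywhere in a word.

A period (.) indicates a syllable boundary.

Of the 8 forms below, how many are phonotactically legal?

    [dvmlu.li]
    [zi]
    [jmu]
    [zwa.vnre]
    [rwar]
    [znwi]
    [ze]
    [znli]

0

[dvmlu.li] — violates constraint 4: syllable 1 onset /dvml/ has 4 consonants (> 3) → phonotactically illegal
[zi] — violates constraint 3: word begins with /z/ → phonotactically illegal
[jmu] — violates constraint 2: syllable 1 onset /jm/: /j/ (glide, 5) → /m/ (nasal, 3) does not rise → phonotactically illegal
[zwa.vnre] — violates constraint 3: word begins with /z/ → phonotactically illegal
[rwar] — violates constraint 1: syllable 1 coda /r/ has 1 consonant (> 0) → phonotactically illegal
[znwi] — violates constraint 3: word begins with /z/ → phonotactically illegal
[ze] — violates constraint 3: word begins with /z/ → phonotactically illegal
[znli] — violates constraint 3: word begins with /z/ → phonotactically illegal
No form is phonotactically legal → 0.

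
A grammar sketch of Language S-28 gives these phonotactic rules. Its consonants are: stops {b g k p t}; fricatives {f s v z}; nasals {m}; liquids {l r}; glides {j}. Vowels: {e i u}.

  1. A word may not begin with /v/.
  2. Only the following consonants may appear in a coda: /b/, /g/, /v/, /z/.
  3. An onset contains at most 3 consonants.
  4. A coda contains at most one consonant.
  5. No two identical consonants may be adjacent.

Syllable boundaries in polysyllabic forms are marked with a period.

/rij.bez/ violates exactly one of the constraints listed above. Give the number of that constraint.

2

/rij.bez/: syllable 1 coda contains /j/, which is not a licensed coda consonant.
This is a violation of constraint 2: "Only the following consonants may appear in a coda: /b/, /g/, /v/, /z/."
The remaining constraints (1, 3, 4, 5) are satisfied.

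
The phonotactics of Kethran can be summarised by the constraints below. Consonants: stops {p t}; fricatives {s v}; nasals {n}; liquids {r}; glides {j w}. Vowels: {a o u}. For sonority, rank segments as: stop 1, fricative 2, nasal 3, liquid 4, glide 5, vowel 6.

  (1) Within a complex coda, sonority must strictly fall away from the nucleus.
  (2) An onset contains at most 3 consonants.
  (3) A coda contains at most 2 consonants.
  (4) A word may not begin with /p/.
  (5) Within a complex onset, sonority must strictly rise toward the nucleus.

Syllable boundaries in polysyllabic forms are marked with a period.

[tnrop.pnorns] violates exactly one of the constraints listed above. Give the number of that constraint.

[tnrop.pnorns]: syllable 2 coda /rns/ has 3 consonants (> 2).
This is a violation of constraint 3: "A coda contains at most 2 consonants."
The remaining constraints (1, 2, 4, 5) are satisfied.

3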